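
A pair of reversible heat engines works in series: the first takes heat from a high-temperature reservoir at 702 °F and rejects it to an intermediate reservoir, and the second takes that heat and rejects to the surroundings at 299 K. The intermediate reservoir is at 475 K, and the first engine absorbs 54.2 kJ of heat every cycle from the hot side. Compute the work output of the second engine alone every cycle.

T_H = 702 °F → (702 − 32) × 5/9 = 372.22 °C = 645.37 K.
Heat entering the second stage: Q_m = Q_H·(T_m/T_H) = 54.2 × 475.00/645.37 = 39.89 kJ.
Second-stage efficiency η₂ = 1 − T_C/T_m = 1 − 299.00/475.00 = 0.3705, so W₂ = η₂·Q_m = 14.78 kJ.

W₂ ≈ 14.78 kJ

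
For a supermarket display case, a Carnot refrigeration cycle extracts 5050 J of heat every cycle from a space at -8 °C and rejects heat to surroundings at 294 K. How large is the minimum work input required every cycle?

T_C = -8 °C → -8 + 273.15 = 265.15 K.
COP_R = T_C/(T_H − T_C) = 265.15/28.85 = 9.1906.
W = Q_C/COP_R = 5050/9.1906 = 549 J.

W_in ≈ 549 J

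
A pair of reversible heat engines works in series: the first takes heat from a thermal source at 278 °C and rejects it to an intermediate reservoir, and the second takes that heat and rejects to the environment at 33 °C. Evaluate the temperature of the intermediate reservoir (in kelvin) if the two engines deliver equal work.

T_m ≈ 429 K

T_H = 278 °C → 278 + 273.15 = 551.15 K.
T_C = 33 °C → 33 + 273.15 = 306.15 K.
For reversible stages Q_m = Q_H·(T_m/T_H). Setting W₁ = Q_H(1 − T_m/T_H) equal to W₂ = Q_m(1 − T_C/T_m) = Q_H·(T_m − T_C)/T_H gives T_H − T_m = T_m − T_C, so T_m = (T_H + T_C)/2 = (551.15 + 306.15)/2 = 429 K.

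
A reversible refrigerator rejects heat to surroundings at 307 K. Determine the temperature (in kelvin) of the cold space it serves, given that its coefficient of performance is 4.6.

COP_R = T_C/(T_H − T_C) ⇒ T_C = T_H·COP_R/(1 + COP_R) = 307.00 × 4.6/(1 + 4.6) = 252.2 K.

T_C ≈ 252.2 K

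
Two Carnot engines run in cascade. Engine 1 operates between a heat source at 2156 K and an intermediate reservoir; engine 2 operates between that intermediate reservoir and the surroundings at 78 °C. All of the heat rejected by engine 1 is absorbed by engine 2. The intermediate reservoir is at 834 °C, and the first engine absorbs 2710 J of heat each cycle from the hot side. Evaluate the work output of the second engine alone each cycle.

W₂ ≈ 950.3 J

T_C = 78 °C → 78 + 273.15 = 351.15 K.
T_m = 834 °C → 834 + 273.15 = 1107.15 K.
Heat entering the second stage: Q_m = Q_H·(T_m/T_H) = 2710 × 1107.15/2156.00 = 1392 J.
Second-stage efficiency η₂ = 1 − T_C/T_m = 1 − 351.15/1107.15 = 0.6828, so W₂ = η₂·Q_m = 950.3 J.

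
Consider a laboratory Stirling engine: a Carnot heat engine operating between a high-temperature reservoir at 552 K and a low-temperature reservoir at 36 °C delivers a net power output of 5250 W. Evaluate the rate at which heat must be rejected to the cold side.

Q̇_C ≈ 6680 W

T_C = 36 °C → 36 + 273.15 = 309.15 K.
The Carnot efficiency is η = 1 − T_C/T_H = 1 − 309.15/552.00 = 0.4399.
Since Q_C/Q_H = T_C/T_H and Q_H = W/η, Q_C = W·T_C/(T_H − T_C) = 5250 × 309.15/242.85 = 6680 W.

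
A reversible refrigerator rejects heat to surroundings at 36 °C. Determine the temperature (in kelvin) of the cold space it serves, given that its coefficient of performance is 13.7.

T_C ≈ 288 K

T_H = 36 °C → 36 + 273.15 = 309.15 K.
COP_R = T_C/(T_H − T_C) ⇒ T_C = T_H·COP_R/(1 + COP_R) = 309.15 × 13.7/(1 + 13.7) = 288 K.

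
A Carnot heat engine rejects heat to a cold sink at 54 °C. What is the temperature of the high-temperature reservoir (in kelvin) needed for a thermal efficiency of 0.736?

T_C = 54 °C → 54 + 273.15 = 327.15 K.
From η = 1 − T_C/T_H, solving for T_H gives T_H = T_C/(1 − η) = 327.15/(1 − 0.736) = 1239 K.

T_H ≈ 1239 K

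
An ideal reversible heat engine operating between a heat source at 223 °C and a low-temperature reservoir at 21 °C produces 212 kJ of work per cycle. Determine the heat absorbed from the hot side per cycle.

T_H = 223 °C → 223 + 273.15 = 496.15 K.
T_C = 21 °C → 21 + 273.15 = 294.15 K.
Carnot efficiency: η = 1 − T_C/T_H = 1 − 294.15/496.15 = 0.4071.
Q_H = W/η = 212/0.4071 = 521 kJ.

Q_H ≈ 521 kJ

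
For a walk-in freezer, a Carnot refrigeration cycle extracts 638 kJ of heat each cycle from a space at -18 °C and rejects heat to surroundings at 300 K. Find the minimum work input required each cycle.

T_C = -18 °C → -18 + 273.15 = 255.15 K.
The reversible coefficient of performance is COP_R = T_C/(T_H − T_C) = 255.15/44.85 = 5.6890.
W = Q_C/COP_R = 638/5.6890 = 112.1 kJ.

W_in ≈ 112.1 kJ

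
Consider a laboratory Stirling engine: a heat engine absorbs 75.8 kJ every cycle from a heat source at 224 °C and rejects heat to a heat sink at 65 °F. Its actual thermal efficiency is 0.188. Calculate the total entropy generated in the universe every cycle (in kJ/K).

ΔS_univ ≈ 0.0587 kJ/K

T_H = 224 °C → 224 + 273.15 = 497.15 K.
T_C = 65 °F → (65 − 32) × 5/9 = 18.33 °C = 291.48 K.
W = η·Q_H = 0.188 × 75.8 = 14.25 kJ, so Q_C = Q_H − W = 61.55 kJ.
Reservoir entropy changes: ΔS_H = −Q_H/T_H = −75.8/497.15 = -0.1525 kJ/K and ΔS_C = +Q_C/T_C = 61.55/291.48 = 0.2112 kJ/K.
ΔS_univ = −Q_H/T_H + Q_C/T_C = 0.0587 kJ/K (> 0, since η = 0.188 < η_Carnot = 0.414).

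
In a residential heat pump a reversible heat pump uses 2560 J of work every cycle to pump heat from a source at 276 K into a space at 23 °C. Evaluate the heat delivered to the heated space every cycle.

Q_H ≈ 37600 J

T_H = 23 °C → 23 + 273.15 = 296.15 K.
Reversible heating COP: COP_HP = T_H/(T_H − T_C) = 296.15/20.15 = 14.6973.
Q_H = COP_HP · W = 14.6973 × 2560 = 37600 J.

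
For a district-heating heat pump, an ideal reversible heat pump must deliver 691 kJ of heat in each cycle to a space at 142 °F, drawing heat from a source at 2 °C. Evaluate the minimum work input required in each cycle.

W_in ≈ 122 kJ

T_H = 142 °F → (142 − 32) × 5/9 = 61.11 °C = 334.26 K.
T_C = 2 °C → 2 + 273.15 = 275.15 K.
COP_HP = T_H/(T_H − T_C) = 334.26/59.11 = 5.6548.
W = Q_H/COP_HP = 691/5.6548 = 122 kJ.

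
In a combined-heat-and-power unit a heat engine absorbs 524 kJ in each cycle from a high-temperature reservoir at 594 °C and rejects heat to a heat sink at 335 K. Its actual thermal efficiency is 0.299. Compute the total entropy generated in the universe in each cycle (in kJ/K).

ΔS_univ ≈ 0.4922 kJ/K

T_H = 594 °C → 594 + 273.15 = 867.15 K.
W = η·Q_H = 0.299 × 524 = 156.7 kJ, so Q_C = Q_H − W = 367.3 kJ.
Entropy balance on the reservoirs: −Q_H/T_H = -0.6043 kJ/K, +Q_C/T_C = 1.096 kJ/K.
ΔS_univ = −Q_H/T_H + Q_C/T_C = 0.4922 kJ/K (> 0, since η = 0.299 < η_Carnot = 0.614).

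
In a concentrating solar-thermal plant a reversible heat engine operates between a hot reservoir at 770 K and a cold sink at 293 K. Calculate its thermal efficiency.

η ≈ 0.619

Carnot efficiency: η = 1 − T_C/T_H = 1 − 293.00/770.00 = 0.619.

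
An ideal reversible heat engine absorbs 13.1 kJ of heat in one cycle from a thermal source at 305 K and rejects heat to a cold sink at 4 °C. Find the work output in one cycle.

T_C = 4 °C → 4 + 273.15 = 277.15 K.
η_rev = 1 − T_C/T_H = 1 − 277.15/305.00 = 0.0913.
W = η·Q_H = 0.0913 × 13.1 = 1.20 kJ.

W ≈ 1.20 kJ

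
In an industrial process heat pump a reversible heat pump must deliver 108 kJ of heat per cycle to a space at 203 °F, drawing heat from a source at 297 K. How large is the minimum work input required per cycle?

W_in ≈ 20.9 kJ

T_H = 203 °F → (203 − 32) × 5/9 = 95.00 °C = 368.15 K.
The Carnot heat-pump COP is COP_HP = T_H/(T_H − T_C) = 368.15/71.15 = 5.1743.
W = Q_H/COP_HP = 108/5.1743 = 20.9 kJ.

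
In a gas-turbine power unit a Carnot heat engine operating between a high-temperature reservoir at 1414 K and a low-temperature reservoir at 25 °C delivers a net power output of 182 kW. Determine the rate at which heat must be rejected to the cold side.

Q̇_C ≈ 48.6 kW

T_C = 25 °C → 25 + 273.15 = 298.15 K.
η_rev = 1 − T_C/T_H = 1 − 298.15/1414.00 = 0.7891.
Since Q_C/Q_H = T_C/T_H and Q_H = W/η, Q_C = W·T_C/(T_H − T_C) = 182 × 298.15/1115.85 = 48.6 kW.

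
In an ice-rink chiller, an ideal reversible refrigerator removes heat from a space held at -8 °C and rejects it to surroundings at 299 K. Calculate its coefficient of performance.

T_C = -8 °C → -8 + 273.15 = 265.15 K.
COP_R = T_C/(T_H − T_C) = 265.15/(299.00 − 265.15) = 7.83.

COP_R ≈ 7.83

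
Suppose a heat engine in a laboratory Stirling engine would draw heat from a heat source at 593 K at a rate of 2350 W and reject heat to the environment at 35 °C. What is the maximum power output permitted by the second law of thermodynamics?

Ẇ_max ≈ 1130 W

T_C = 35 °C → 35 + 273.15 = 308.15 K.
The second-law ceiling is the Carnot efficiency, η_max = 1 − T_C/T_H = 1 − 308.15/593.00 = 0.4804.
W_max = η_max · Q_H = 0.4804 × 2350 = 1130 W.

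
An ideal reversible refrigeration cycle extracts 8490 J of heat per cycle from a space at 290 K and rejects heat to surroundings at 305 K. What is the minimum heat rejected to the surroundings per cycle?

Q_H ≈ 8930 J

For a reversible cycle Q_H/Q_C = T_H/T_C, so Q_H = Q_C·T_H/T_C = 8490 × 305.00/290.00 = 8930 J.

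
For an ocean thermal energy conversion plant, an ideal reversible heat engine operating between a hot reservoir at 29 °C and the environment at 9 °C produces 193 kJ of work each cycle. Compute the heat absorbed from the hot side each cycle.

T_H = 29 °C → 29 + 273.15 = 302.15 K.
T_C = 9 °C → 9 + 273.15 = 282.15 K.
The Carnot efficiency is η = 1 − T_C/T_H = 1 − 282.15/302.15 = 0.0662.
Q_H = W/η = 193/0.0662 = 2920 kJ.

Q_H ≈ 2920 kJ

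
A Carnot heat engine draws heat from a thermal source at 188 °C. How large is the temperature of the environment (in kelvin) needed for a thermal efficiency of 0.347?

T_C ≈ 301 K

T_H = 188 °C → 188 + 273.15 = 461.15 K.
From η = 1 − T_C/T_H, T_C = T_H·(1 − η) = 461.15 × (1 − 0.347) = 301 K.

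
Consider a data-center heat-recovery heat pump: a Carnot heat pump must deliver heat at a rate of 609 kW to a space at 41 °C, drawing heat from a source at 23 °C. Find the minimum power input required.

Ẇ_in ≈ 34.9 kW

T_H = 41 °C → 41 + 273.15 = 314.15 K.
T_C = 23 °C → 23 + 273.15 = 296.15 K.
For a reversible heat pump, COP_HP = T_H/(T_H − T_C) = 314.15/18.00 = 17.4528.
W = Q_H/COP_HP = 609/17.4528 = 34.9 kW.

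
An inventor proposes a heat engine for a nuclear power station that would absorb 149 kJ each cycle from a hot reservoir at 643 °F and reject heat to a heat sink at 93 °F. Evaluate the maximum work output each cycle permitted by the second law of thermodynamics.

W_max ≈ 74.3 kJ

T_H = 643 °F → (643 − 32) × 5/9 = 339.44 °C = 612.59 K.
T_C = 93 °F → (93 − 32) × 5/9 = 33.89 °C = 307.04 K.
The upper bound on efficiency is η_max = 1 − T_C/T_H = 1 − 307.04/612.59 = 0.4988.
W_max = η_max · Q_H = 0.4988 × 149 = 74.3 kJ.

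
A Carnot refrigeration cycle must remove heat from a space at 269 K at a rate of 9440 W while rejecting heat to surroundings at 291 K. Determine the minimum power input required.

Ẇ_in ≈ 772 W

The reversible coefficient of performance is COP_R = T_C/(T_H − T_C) = 269.00/22.00 = 12.2273.
W = Q_C/COP_R = 9440/12.2273 = 772 W.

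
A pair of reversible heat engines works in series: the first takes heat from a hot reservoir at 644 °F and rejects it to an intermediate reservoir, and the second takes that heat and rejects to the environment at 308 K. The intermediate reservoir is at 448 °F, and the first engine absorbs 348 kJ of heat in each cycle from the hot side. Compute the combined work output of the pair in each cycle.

T_H = 644 °F → (644 − 32) × 5/9 = 340.00 °C = 613.15 K.
Two reversible stages in series are equivalent to a single Carnot engine between T_H and T_C, so η_total = 1 − T_C/T_H = 1 − 308.00/613.15 = 0.4977.
W_total = η_total · Q_H = 0.4977 × 348 = 173.2 kJ.

W_total ≈ 173.2 kJ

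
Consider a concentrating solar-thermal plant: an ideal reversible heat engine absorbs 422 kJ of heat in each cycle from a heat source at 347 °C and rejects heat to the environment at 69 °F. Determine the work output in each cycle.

W ≈ 222.1 kJ

T_H = 347 °C → 347 + 273.15 = 620.15 K.
T_C = 69 °F → (69 − 32) × 5/9 = 20.56 °C = 293.71 K.
Carnot efficiency: η = 1 − T_C/T_H = 1 − 293.71/620.15 = 0.5264.
W = η·Q_H = 0.5264 × 422 = 222.1 kJ.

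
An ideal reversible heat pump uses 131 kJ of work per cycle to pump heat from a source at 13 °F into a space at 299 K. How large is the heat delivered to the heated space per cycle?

T_C = 13 °F → (13 − 32) × 5/9 = -10.56 °C = 262.59 K.
Reversible heating COP: COP_HP = T_H/(T_H − T_C) = 299.00/36.41 = 8.2130.
Q_H = COP_HP · W = 8.2130 × 131 = 1080 kJ.

Q_H ≈ 1080 kJ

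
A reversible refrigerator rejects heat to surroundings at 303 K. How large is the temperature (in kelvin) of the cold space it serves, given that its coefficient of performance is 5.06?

COP_R = T_C/(T_H − T_C) ⇒ T_C = T_H·COP_R/(1 + COP_R) = 303.00 × 5.06/(1 + 5.06) = 253 K.

T_C ≈ 253 K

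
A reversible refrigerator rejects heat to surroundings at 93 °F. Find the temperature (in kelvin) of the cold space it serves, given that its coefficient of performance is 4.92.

T_C ≈ 255 K

T_H = 93 °F → (93 − 32) × 5/9 = 33.89 °C = 307.04 K.
COP_R = T_C/(T_H − T_C) ⇒ T_C = T_H·COP_R/(1 + COP_R) = 307.04 × 4.92/(1 + 4.92) = 255 K.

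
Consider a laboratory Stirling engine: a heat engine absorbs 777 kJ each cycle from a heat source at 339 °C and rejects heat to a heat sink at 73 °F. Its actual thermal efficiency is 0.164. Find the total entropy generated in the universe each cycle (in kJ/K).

ΔS_univ ≈ 0.9257 kJ/K

T_H = 339 °C → 339 + 273.15 = 612.15 K.
T_C = 73 °F → (73 − 32) × 5/9 = 22.78 °C = 295.93 K.
W = η·Q_H = 0.164 × 777 = 127.4 kJ, so Q_C = Q_H − W = 649.6 kJ.
Entropy balance on the reservoirs: −Q_H/T_H = -1.269 kJ/K, +Q_C/T_C = 2.195 kJ/K.
ΔS_univ = −Q_H/T_H + Q_C/T_C = 0.9257 kJ/K (> 0, since η = 0.164 < η_Carnot = 0.517).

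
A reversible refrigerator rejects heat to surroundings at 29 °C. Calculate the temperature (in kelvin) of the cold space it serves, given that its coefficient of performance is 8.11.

T_C ≈ 269.0 K

T_H = 29 °C → 29 + 273.15 = 302.15 K.
COP_R = T_C/(T_H − T_C) ⇒ T_C = T_H·COP_R/(1 + COP_R) = 302.15 × 8.11/(1 + 8.11) = 269.0 K.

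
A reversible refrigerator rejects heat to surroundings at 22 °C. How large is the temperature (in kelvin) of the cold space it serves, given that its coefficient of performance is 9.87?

T_H = 22 °C → 22 + 273.15 = 295.15 K.
COP_R = T_C/(T_H − T_C) ⇒ T_C = T_H·COP_R/(1 + COP_R) = 295.15 × 9.87/(1 + 9.87) = 268 K.

T_C ≈ 268 K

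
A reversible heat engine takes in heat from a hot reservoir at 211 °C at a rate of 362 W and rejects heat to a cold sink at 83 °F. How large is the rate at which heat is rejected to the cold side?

T_H = 211 °C → 211 + 273.15 = 484.15 K.
T_C = 83 °F → (83 − 32) × 5/9 = 28.33 °C = 301.48 K.
The Carnot efficiency is η = 1 − T_C/T_H = 1 − 301.48/484.15 = 0.3773.
For a reversible cycle Q_C/Q_H = T_C/T_H, so Q_C = 362 × 301.48/484.15 = 225.4 W.

Q̇_C ≈ 225.4 W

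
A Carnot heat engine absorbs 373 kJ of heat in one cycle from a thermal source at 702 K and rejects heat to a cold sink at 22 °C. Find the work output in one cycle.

W ≈ 216 kJ

T_C = 22 °C → 22 + 273.15 = 295.15 K.
Since the cycle is reversible, η = 1 − T_C/T_H = 1 − 295.15/702.00 = 0.5796.
W = η·Q_H = 0.5796 × 373 = 216 kJ.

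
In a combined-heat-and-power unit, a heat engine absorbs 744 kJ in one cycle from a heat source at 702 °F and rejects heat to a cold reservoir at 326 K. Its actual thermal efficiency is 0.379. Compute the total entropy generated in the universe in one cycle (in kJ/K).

ΔS_univ ≈ 0.2644 kJ/K

T_H = 702 °F → (702 − 32) × 5/9 = 372.22 °C = 645.37 K.
W = η·Q_H = 0.379 × 744 = 282.0 kJ, so Q_C = Q_H − W = 462.0 kJ.
Entropy balance on the reservoirs: −Q_H/T_H = -1.153 kJ/K, +Q_C/T_C = 1.417 kJ/K.
ΔS_univ = −Q_H/T_H + Q_C/T_C = 0.2644 kJ/K (> 0, since η = 0.379 < η_Carnot = 0.495).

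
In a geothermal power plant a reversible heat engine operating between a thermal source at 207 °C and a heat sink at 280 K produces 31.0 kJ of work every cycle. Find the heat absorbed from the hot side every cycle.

T_H = 207 °C → 207 + 273.15 = 480.15 K.
The Carnot efficiency is η = 1 − T_C/T_H = 1 − 280.00/480.15 = 0.4168.
Q_H = W/η = 31.0/0.4168 = 74.4 kJ.

Q_H ≈ 74.4 kJ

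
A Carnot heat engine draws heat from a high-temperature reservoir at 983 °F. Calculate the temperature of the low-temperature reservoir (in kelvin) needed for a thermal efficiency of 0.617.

T_C ≈ 307 K

T_H = 983 °F → (983 − 32) × 5/9 = 528.33 °C = 801.48 K.
From η = 1 − T_C/T_H, T_C = T_H·(1 − η) = 801.48 × (1 − 0.617) = 307 K.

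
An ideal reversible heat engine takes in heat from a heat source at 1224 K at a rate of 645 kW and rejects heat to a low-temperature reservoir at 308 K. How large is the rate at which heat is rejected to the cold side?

Q̇_C ≈ 162.3 kW

The Carnot efficiency is η = 1 − T_C/T_H = 1 − 308.00/1224.00 = 0.7484.
For a reversible cycle Q_C/Q_H = T_C/T_H, so Q_C = 645 × 308.00/1224.00 = 162.3 kW.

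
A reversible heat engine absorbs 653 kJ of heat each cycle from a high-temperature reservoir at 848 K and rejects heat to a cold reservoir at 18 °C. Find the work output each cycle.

T_C = 18 °C → 18 + 273.15 = 291.15 K.
η_rev = 1 − T_C/T_H = 1 − 291.15/848.00 = 0.6567.
W = η·Q_H = 0.6567 × 653 = 429 kJ.

W ≈ 429 kJ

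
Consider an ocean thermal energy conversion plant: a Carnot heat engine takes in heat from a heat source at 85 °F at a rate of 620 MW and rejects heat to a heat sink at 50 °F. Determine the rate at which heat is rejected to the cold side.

Q̇_C ≈ 580 MW

T_H = 85 °F → (85 − 32) × 5/9 = 29.44 °C = 302.59 K.
T_C = 50 °F → (50 − 32) × 5/9 = 10.00 °C = 283.15 K.
Since the cycle is reversible, η = 1 − T_C/T_H = 1 − 283.15/302.59 = 0.0643.
For a reversible cycle Q_C/Q_H = T_C/T_H, so Q_C = 620 × 283.15/302.59 = 580 MW.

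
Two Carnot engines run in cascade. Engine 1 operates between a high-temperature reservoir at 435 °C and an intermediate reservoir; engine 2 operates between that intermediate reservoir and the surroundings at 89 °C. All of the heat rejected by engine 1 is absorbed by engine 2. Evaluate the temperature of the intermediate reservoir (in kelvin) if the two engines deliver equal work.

T_m ≈ 535.1 K

T_H = 435 °C → 435 + 273.15 = 708.15 K.
T_C = 89 °C → 89 + 273.15 = 362.15 K.
For reversible stages Q_m = Q_H·(T_m/T_H). Setting W₁ = Q_H(1 − T_m/T_H) equal to W₂ = Q_m(1 − T_C/T_m) = Q_H·(T_m − T_C)/T_H gives T_H − T_m = T_m − T_C, so T_m = (T_H + T_C)/2 = (708.15 + 362.15)/2 = 535.1 K.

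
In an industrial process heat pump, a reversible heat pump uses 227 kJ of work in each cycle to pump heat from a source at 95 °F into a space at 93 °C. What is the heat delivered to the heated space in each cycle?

Q_H ≈ 1430 kJ

T_H = 93 °C → 93 + 273.15 = 366.15 K.
T_C = 95 °F → (95 − 32) × 5/9 = 35.00 °C = 308.15 K.
For a reversible heat pump, COP_HP = T_H/(T_H − T_C) = 366.15/58.00 = 6.3129.
Q_H = COP_HP · W = 6.3129 × 227 = 1430 kJ.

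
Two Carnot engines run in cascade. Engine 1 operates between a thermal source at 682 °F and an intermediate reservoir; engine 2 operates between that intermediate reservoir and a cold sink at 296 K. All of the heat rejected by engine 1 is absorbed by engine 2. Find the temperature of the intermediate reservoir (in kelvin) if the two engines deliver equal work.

T_m ≈ 465 K

T_H = 682 °F → (682 − 32) × 5/9 = 361.11 °C = 634.26 K.
For reversible stages Q_m = Q_H·(T_m/T_H). Setting W₁ = Q_H(1 − T_m/T_H) equal to W₂ = Q_m(1 − T_C/T_m) = Q_H·(T_m − T_C)/T_H gives T_H − T_m = T_m − T_C, so T_m = (T_H + T_C)/2 = (634.26 + 296.00)/2 = 465 K.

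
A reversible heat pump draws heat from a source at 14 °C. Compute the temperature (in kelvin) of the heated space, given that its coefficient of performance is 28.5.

T_H ≈ 298 K

T_C = 14 °C → 14 + 273.15 = 287.15 K.
COP_HP = T_H/(T_H − T_C) ⇒ T_H = T_C·COP_HP/(COP_HP − 1) = 287.15 × 28.5/(28.5 − 1) = 298 K.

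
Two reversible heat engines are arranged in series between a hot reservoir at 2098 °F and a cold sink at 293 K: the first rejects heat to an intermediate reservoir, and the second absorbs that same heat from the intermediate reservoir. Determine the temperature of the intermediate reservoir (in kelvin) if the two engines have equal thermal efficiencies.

T_H = 2098 °F → (2098 − 32) × 5/9 = 1147.78 °C = 1420.93 K.
Equal efficiencies require 1 − T_m/T_H = 1 − T_C/T_m, i.e. T_m/T_H = T_C/T_m, so T_m = √(T_H·T_C) = √(1420.93 × 293.00) = 645.2 K.

T_m ≈ 645.2 K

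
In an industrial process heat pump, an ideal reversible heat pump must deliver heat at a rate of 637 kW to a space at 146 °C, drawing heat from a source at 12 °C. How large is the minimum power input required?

Ẇ_in ≈ 203.6 kW

T_H = 146 °C → 146 + 273.15 = 419.15 K.
T_C = 12 °C → 12 + 273.15 = 285.15 K.
The Carnot heat-pump COP is COP_HP = T_H/(T_H − T_C) = 419.15/134.00 = 3.1280.
W = Q_H/COP_HP = 637/3.1280 = 203.6 kW.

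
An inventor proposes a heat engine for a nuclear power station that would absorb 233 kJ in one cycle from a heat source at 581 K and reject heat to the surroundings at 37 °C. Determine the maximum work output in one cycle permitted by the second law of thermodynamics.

W_max ≈ 109 kJ

T_C = 37 °C → 37 + 273.15 = 310.15 K.
By the Carnot theorem, η_max = 1 − T_C/T_H = 1 − 310.15/581.00 = 0.4662.
W_max = η_max · Q_H = 0.4662 × 233 = 109 kJ.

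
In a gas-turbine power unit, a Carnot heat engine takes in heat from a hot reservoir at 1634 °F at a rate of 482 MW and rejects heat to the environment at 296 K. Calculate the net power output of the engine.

T_H = 1634 °F → (1634 − 32) × 5/9 = 890.00 °C = 1163.15 K.
For a reversible engine, η = 1 − T_C/T_H = 1 − 296.00/1163.15 = 0.7455.
W = η·Q_H = 0.7455 × 482 = 359 MW.

Ẇ ≈ 359 MW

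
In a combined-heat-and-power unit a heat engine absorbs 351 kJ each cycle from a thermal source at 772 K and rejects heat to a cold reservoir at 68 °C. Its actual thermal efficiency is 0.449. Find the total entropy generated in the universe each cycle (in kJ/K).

T_C = 68 °C → 68 + 273.15 = 341.15 K.
W = η·Q_H = 0.449 × 351 = 157.6 kJ, so Q_C = Q_H − W = 193.4 kJ.
Entropy balance on the reservoirs: −Q_H/T_H = -0.4547 kJ/K, +Q_C/T_C = 0.5669 kJ/K.
ΔS_univ = −Q_H/T_H + Q_C/T_C = 0.112 kJ/K (> 0, since η = 0.449 < η_Carnot = 0.558).

ΔS_univ ≈ 0.112 kJ/K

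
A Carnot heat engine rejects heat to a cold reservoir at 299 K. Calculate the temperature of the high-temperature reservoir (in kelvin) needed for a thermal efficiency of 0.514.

From η = 1 − T_C/T_H, solving for T_H gives T_H = T_C/(1 − η) = 299.00/(1 − 0.514) = 615.2 K.

T_H ≈ 615.2 K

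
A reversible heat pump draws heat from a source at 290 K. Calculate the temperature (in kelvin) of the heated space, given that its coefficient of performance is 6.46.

COP_HP = T_H/(T_H − T_C) ⇒ T_H = T_C·COP_HP/(COP_HP − 1) = 290.00 × 6.46/(6.46 − 1) = 343 K.

T_H ≈ 343 K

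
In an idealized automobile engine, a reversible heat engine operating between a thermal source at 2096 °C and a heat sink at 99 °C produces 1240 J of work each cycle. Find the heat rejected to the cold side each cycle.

Q_C ≈ 231 J

T_H = 2096 °C → 2096 + 273.15 = 2369.15 K.
T_C = 99 °C → 99 + 273.15 = 372.15 K.
Since the cycle is reversible, η = 1 − T_C/T_H = 1 − 372.15/2369.15 = 0.8429.
Since Q_C/Q_H = T_C/T_H and Q_H = W/η, Q_C = W·T_C/(T_H − T_C) = 1240 × 372.15/1997.00 = 231 J.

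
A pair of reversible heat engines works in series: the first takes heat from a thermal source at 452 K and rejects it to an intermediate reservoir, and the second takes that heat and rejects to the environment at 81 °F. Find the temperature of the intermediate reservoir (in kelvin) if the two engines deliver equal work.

T_C = 81 °F → (81 − 32) × 5/9 = 27.22 °C = 300.37 K.
For reversible stages Q_m = Q_H·(T_m/T_H). Setting W₁ = Q_H(1 − T_m/T_H) equal to W₂ = Q_m(1 − T_C/T_m) = Q_H·(T_m − T_C)/T_H gives T_H − T_m = T_m − T_C, so T_m = (T_H + T_C)/2 = (452.00 + 300.37)/2 = 376 K.

T_m ≈ 376 K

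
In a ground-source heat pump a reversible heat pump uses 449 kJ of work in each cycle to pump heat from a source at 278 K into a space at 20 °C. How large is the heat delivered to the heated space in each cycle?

T_H = 20 °C → 20 + 273.15 = 293.15 K.
COP_HP = T_H/(T_H − T_C) = 293.15/15.15 = 19.3498.
Q_H = COP_HP · W = 19.3498 × 449 = 8688 kJ.

Q_H ≈ 8688 kJ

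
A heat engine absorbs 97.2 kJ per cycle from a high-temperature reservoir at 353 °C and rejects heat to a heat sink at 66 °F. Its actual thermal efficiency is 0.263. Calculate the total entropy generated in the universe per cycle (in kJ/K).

ΔS_univ ≈ 0.09006 kJ/K

T_H = 353 °C → 353 + 273.15 = 626.15 K.
T_C = 66 °F → (66 − 32) × 5/9 = 18.89 °C = 292.04 K.
W = η·Q_H = 0.263 × 97.2 = 25.56 kJ, so Q_C = Q_H − W = 71.64 kJ.
Entropy balance on the reservoirs: −Q_H/T_H = -0.1552 kJ/K, +Q_C/T_C = 0.2453 kJ/K.
ΔS_univ = −Q_H/T_H + Q_C/T_C = 0.09006 kJ/K (> 0, since η = 0.263 < η_Carnot = 0.534).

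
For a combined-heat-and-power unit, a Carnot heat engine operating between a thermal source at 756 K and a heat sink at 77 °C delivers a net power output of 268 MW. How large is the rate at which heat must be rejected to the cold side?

T_C = 77 °C → 77 + 273.15 = 350.15 K.
η_rev = 1 − T_C/T_H = 1 − 350.15/756.00 = 0.5368.
Since Q_C/Q_H = T_C/T_H and Q_H = W/η, Q_C = W·T_C/(T_H − T_C) = 268 × 350.15/405.85 = 231 MW.

Q̇_C ≈ 231 MW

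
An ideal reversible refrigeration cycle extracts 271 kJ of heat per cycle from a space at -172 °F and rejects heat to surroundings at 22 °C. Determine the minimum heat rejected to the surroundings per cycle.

Q_H ≈ 500.5 kJ

T_H = 22 °C → 22 + 273.15 = 295.15 K.
T_C = -172 °F → (-172 − 32) × 5/9 = -113.33 °C = 159.82 K.
For a reversible cycle Q_H/Q_C = T_H/T_C, so Q_H = Q_C·T_H/T_C = 271 × 295.15/159.82 = 500.5 kJ.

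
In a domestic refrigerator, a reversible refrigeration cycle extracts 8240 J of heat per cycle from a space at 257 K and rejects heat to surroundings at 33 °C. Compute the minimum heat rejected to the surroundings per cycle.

T_H = 33 °C → 33 + 273.15 = 306.15 K.
For a reversible cycle Q_H/Q_C = T_H/T_C, so Q_H = Q_C·T_H/T_C = 8240 × 306.15/257.00 = 9816 J.

Q_H ≈ 9816 J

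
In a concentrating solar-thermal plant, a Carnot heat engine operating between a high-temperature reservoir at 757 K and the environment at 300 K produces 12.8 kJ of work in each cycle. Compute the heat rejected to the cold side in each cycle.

Q_C ≈ 8.40 kJ

Since the cycle is reversible, η = 1 − T_C/T_H = 1 − 300.00/757.00 = 0.6037.
Since Q_C/Q_H = T_C/T_H and Q_H = W/η, Q_C = W·T_C/(T_H − T_C) = 12.8 × 300.00/457.00 = 8.40 kJ.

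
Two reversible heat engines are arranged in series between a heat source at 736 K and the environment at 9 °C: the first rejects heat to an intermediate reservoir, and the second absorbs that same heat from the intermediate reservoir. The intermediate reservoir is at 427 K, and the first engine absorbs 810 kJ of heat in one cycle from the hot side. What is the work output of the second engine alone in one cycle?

T_C = 9 °C → 9 + 273.15 = 282.15 K.
Heat entering the second stage: Q_m = Q_H·(T_m/T_H) = 810 × 427.00/736.00 = 470 kJ.
Second-stage efficiency η₂ = 1 − T_C/T_m = 1 − 282.15/427.00 = 0.3392, so W₂ = η₂·Q_m = 159 kJ.

W₂ ≈ 159 kJ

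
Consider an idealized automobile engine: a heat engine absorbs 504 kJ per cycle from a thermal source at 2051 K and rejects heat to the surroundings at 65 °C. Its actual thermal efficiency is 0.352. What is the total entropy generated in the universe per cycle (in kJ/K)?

T_C = 65 °C → 65 + 273.15 = 338.15 K.
W = η·Q_H = 0.352 × 504 = 177.4 kJ, so Q_C = Q_H − W = 326.6 kJ.
Reservoir entropy changes: ΔS_H = −Q_H/T_H = −504/2051.00 = -0.2457 kJ/K and ΔS_C = +Q_C/T_C = 326.6/338.15 = 0.9658 kJ/K.
ΔS_univ = −Q_H/T_H + Q_C/T_C = 0.7201 kJ/K (> 0, since η = 0.352 < η_Carnot = 0.835).

ΔS_univ ≈ 0.7201 kJ/K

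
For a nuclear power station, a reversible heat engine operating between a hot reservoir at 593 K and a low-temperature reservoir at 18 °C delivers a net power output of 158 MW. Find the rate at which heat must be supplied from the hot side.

Q̇_H ≈ 310 MW

T_C = 18 °C → 18 + 273.15 = 291.15 K.
η_rev = 1 − T_C/T_H = 1 − 291.15/593.00 = 0.5090.
Q_H = W/η = 158/0.5090 = 310 MW.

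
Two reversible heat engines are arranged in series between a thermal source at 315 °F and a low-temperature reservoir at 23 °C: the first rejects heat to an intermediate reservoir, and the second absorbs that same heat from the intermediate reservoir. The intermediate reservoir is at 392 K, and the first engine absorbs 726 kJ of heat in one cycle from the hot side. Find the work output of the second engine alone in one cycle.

W₂ ≈ 161.7 kJ

T_H = 315 °F → (315 − 32) × 5/9 = 157.22 °C = 430.37 K.
T_C = 23 °C → 23 + 273.15 = 296.15 K.
Heat entering the second stage: Q_m = Q_H·(T_m/T_H) = 726 × 392.00/430.37 = 661.3 kJ.
Second-stage efficiency η₂ = 1 − T_C/T_m = 1 − 296.15/392.00 = 0.2445, so W₂ = η₂·Q_m = 161.7 kJ.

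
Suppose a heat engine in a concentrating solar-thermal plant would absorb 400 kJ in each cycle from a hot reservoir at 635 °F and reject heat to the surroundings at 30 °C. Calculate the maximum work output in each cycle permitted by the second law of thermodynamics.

W_max ≈ 200.6 kJ

T_H = 635 °F → (635 − 32) × 5/9 = 335.00 °C = 608.15 K.
T_C = 30 °C → 30 + 273.15 = 303.15 K.
The second-law ceiling is the Carnot efficiency, η_max = 1 − T_C/T_H = 1 − 303.15/608.15 = 0.5015.
W_max = η_max · Q_H = 0.5015 × 400 = 200.6 kJ.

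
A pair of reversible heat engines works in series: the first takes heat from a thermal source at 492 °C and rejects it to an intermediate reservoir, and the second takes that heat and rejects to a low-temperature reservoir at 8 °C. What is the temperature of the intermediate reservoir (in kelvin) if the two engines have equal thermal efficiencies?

T_m ≈ 463.8 K

T_H = 492 °C → 492 + 273.15 = 765.15 K.
T_C = 8 °C → 8 + 273.15 = 281.15 K.
Equal efficiencies require 1 − T_m/T_H = 1 − T_C/T_m, i.e. T_m/T_H = T_C/T_m, so T_m = √(T_H·T_C) = √(765.15 × 281.15) = 463.8 K.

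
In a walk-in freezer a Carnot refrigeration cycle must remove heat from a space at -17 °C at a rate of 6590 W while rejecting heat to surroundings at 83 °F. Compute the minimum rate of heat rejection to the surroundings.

T_H = 83 °F → (83 − 32) × 5/9 = 28.33 °C = 301.48 K.
T_C = -17 °C → -17 + 273.15 = 256.15 K.
For a reversible cycle Q_H/Q_C = T_H/T_C, so Q_H = Q_C·T_H/T_C = 6590 × 301.48/256.15 = 7756 W.

Q̇_H ≈ 7756 W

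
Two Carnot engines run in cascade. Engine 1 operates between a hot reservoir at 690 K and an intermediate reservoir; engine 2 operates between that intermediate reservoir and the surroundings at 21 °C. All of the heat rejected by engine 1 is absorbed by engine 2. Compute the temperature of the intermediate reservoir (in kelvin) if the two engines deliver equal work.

T_C = 21 °C → 21 + 273.15 = 294.15 K.
For reversible stages Q_m = Q_H·(T_m/T_H). Setting W₁ = Q_H(1 − T_m/T_H) equal to W₂ = Q_m(1 − T_C/T_m) = Q_H·(T_m − T_C)/T_H gives T_H − T_m = T_m − T_C, so T_m = (T_H + T_C)/2 = (690.00 + 294.15)/2 = 492.1 K.

T_m ≈ 492.1 K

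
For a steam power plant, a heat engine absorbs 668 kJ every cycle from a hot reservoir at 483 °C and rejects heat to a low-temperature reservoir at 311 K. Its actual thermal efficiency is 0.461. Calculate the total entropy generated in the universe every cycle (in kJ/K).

T_H = 483 °C → 483 + 273.15 = 756.15 K.
W = η·Q_H = 0.461 × 668 = 307.9 kJ, so Q_C = Q_H − W = 360.1 kJ.
Entropy balance on the reservoirs: −Q_H/T_H = -0.8834 kJ/K, +Q_C/T_C = 1.158 kJ/K.
ΔS_univ = −Q_H/T_H + Q_C/T_C = 0.2743 kJ/K (> 0, since η = 0.461 < η_Carnot = 0.589).

ΔS_univ ≈ 0.2743 kJ/K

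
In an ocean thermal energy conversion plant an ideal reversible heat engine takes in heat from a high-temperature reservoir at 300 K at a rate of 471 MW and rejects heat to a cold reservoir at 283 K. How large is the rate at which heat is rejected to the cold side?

Q̇_C ≈ 444 MW

Since the cycle is reversible, η = 1 − T_C/T_H = 1 − 283.00/300.00 = 0.0567.
For a reversible cycle Q_C/Q_H = T_C/T_H, so Q_C = 471 × 283.00/300.00 = 444 MW.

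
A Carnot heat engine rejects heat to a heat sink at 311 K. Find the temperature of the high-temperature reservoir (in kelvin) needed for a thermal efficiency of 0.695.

T_H ≈ 1020 K

From η = 1 − T_C/T_H, solving for T_H gives T_H = T_C/(1 − η) = 311.00/(1 − 0.695) = 1020 K.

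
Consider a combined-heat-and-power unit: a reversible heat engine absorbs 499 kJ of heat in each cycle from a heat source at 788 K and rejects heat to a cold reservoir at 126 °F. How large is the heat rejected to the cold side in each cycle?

T_C = 126 °F → (126 − 32) × 5/9 = 52.22 °C = 325.37 K.
For a reversible engine, η = 1 − T_C/T_H = 1 − 325.37/788.00 = 0.5871.
For a reversible cycle Q_C/Q_H = T_C/T_H, so Q_C = 499 × 325.37/788.00 = 206 kJ.

Q_C ≈ 206 kJ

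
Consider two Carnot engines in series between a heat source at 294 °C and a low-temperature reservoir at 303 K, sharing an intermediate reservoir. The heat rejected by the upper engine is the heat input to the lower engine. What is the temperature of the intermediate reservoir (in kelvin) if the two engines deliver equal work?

T_H = 294 °C → 294 + 273.15 = 567.15 K.
For reversible stages Q_m = Q_H·(T_m/T_H). Setting W₁ = Q_H(1 − T_m/T_H) equal to W₂ = Q_m(1 − T_C/T_m) = Q_H·(T_m − T_C)/T_H gives T_H − T_m = T_m − T_C, so T_m = (T_H + T_C)/2 = (567.15 + 303.00)/2 = 435 K.

T_m ≈ 435 K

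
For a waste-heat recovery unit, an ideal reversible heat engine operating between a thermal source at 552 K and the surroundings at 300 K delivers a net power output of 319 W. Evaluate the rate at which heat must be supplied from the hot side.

η_rev = 1 − T_C/T_H = 1 − 300.00/552.00 = 0.4565.
Q_H = W/η = 319/0.4565 = 698.8 W.

Q̇_H ≈ 698.8 W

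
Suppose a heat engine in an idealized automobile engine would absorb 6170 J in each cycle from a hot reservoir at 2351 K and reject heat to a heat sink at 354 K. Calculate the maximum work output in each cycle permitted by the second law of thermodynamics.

By the Carnot theorem, η_max = 1 − T_C/T_H = 1 − 354.00/2351.00 = 0.8494.
W_max = η_max · Q_H = 0.8494 × 6170 = 5240 J.

W_max ≈ 5240 J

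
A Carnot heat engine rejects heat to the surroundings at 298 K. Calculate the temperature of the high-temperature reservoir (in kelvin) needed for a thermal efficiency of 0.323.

T_H ≈ 440.2 K

From η = 1 − T_C/T_H, solving for T_H gives T_H = T_C/(1 − η) = 298.00/(1 − 0.323) = 440.2 K.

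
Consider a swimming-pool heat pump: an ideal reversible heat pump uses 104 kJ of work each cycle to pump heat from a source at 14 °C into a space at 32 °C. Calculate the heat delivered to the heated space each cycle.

Q_H ≈ 1760 kJ

T_H = 32 °C → 32 + 273.15 = 305.15 K.
T_C = 14 °C → 14 + 273.15 = 287.15 K.
COP_HP = T_H/(T_H − T_C) = 305.15/18.00 = 16.9528.
Q_H = COP_HP · W = 16.9528 × 104 = 1760 kJ.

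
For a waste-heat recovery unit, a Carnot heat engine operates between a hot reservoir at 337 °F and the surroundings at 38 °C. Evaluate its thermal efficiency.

η ≈ 0.297

T_H = 337 °F → (337 − 32) × 5/9 = 169.44 °C = 442.59 K.
T_C = 38 °C → 38 + 273.15 = 311.15 K.
Carnot efficiency: η = 1 − T_C/T_H = 1 − 311.15/442.59 = 0.297.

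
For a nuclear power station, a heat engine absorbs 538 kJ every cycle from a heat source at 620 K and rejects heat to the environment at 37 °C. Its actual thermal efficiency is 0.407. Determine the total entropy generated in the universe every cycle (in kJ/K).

ΔS_univ ≈ 0.161 kJ/K

T_C = 37 °C → 37 + 273.15 = 310.15 K.
W = η·Q_H = 0.407 × 538 = 219.0 kJ, so Q_C = Q_H − W = 319.0 kJ.
Reservoir entropy changes: ΔS_H = −Q_H/T_H = −538/620.00 = -0.8677 kJ/K and ΔS_C = +Q_C/T_C = 319.0/310.15 = 1.029 kJ/K.
ΔS_univ = −Q_H/T_H + Q_C/T_C = 0.161 kJ/K (> 0, since η = 0.407 < η_Carnot = 0.500).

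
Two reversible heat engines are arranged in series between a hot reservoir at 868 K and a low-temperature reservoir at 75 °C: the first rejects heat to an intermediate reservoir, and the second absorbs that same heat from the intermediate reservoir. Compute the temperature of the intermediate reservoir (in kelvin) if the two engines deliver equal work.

T_m ≈ 608 K

T_C = 75 °C → 75 + 273.15 = 348.15 K.
For reversible stages Q_m = Q_H·(T_m/T_H). Setting W₁ = Q_H(1 − T_m/T_H) equal to W₂ = Q_m(1 − T_C/T_m) = Q_H·(T_m − T_C)/T_H gives T_H − T_m = T_m − T_C, so T_m = (T_H + T_C)/2 = (868.00 + 348.15)/2 = 608 K.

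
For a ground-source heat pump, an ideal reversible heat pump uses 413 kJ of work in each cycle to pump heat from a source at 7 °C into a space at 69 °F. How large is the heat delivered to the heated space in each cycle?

T_H = 69 °F → (69 − 32) × 5/9 = 20.56 °C = 293.71 K.
T_C = 7 °C → 7 + 273.15 = 280.15 K.
The Carnot heat-pump COP is COP_HP = T_H/(T_H − T_C) = 293.71/13.56 = 21.6668.
Q_H = COP_HP · W = 21.6668 × 413 = 8948 kJ.

Q_H ≈ 8948 kJ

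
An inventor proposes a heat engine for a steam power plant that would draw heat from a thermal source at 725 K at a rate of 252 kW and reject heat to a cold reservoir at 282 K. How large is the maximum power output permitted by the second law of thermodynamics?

The upper bound on efficiency is η_max = 1 − T_C/T_H = 1 − 282.00/725.00 = 0.6110.
W_max = η_max · Q_H = 0.6110 × 252 = 154 kW.

Ẇ_max ≈ 154 kW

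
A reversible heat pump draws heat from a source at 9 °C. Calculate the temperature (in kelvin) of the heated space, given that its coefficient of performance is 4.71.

T_C = 9 °C → 9 + 273.15 = 282.15 K.
COP_HP = T_H/(T_H − T_C) ⇒ T_H = T_C·COP_HP/(COP_HP − 1) = 282.15 × 4.71/(4.71 − 1) = 358 K.

T_H ≈ 358 K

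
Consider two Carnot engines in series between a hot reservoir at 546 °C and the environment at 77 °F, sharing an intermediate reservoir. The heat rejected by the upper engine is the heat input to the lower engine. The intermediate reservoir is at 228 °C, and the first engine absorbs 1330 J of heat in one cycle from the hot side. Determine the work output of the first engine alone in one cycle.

T_H = 546 °C → 546 + 273.15 = 819.15 K.
T_C = 77 °F → (77 − 32) × 5/9 = 25.00 °C = 298.15 K.
T_m = 228 °C → 228 + 273.15 = 501.15 K.
First-stage efficiency η₁ = 1 − T_m/T_H = 1 − 501.15/819.15 = 0.3882.
W₁ = η₁·Q_H = 0.3882 × 1330 = 516 J.

W₁ ≈ 516 J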